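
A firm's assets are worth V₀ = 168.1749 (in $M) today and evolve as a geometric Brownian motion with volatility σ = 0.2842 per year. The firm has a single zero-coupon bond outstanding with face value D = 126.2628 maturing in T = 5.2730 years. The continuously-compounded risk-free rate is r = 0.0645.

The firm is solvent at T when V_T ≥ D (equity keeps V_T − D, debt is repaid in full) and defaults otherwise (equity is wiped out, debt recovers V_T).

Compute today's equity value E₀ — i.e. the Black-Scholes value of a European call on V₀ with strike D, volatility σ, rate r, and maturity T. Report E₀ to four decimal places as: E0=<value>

d₁ = [ln(V₀/D) + (r + σ²/2)T] / (σ√T)
   = [ln(168.1749/126.2628) + (0.0645 + 0.5·0.2842²)·5.2730] / (0.2842·√5.2730)
   = [0.286639 + 0.553058] / 0.652609 = 1.286677
d₂ = d₁ − σ√T = 1.286677 − 0.652609 = 0.634068
N(d₁) = 0.900897,  N(d₂) = 0.736982,  e^(−rT) = 0.711693
E₀ = V₀·N(d₁) − D·e^(−rT)·N(d₂)
   = 168.1749·0.900897 − 126.2628·0.711693·0.736982 = 85.282733

E0=85.2827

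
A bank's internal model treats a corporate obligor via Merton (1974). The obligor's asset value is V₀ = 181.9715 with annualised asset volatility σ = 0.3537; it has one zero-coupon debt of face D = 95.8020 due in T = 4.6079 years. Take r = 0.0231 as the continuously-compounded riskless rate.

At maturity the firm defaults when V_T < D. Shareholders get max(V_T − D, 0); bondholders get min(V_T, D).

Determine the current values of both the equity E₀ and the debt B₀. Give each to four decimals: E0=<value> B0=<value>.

E0=103.6267 B0=78.3448

d₁ = [ln(V₀/D) + (r + σ²/2)T] / (σ√T)
   = [ln(181.9715/95.8020) + (0.0231 + 0.5·0.3537²)·4.6079] / (0.3537·√4.6079)
   = [0.641567 + 0.394675] / 0.759253 = 1.364817
d₂ = d₁ − σ√T = 1.364817 − 0.759253 = 0.605564
N(d₁) = 0.913845,  N(d₂) = 0.727598,  e^(−rT) = 0.899027
E₀ = V₀·N(d₁) − D·e^(−rT)·N(d₂)
   = 181.9715·0.913845 − 95.8020·0.899027·0.727598 = 103.626741
B₀ = V₀ − E₀ = 181.9715 − 103.626741 = 78.344759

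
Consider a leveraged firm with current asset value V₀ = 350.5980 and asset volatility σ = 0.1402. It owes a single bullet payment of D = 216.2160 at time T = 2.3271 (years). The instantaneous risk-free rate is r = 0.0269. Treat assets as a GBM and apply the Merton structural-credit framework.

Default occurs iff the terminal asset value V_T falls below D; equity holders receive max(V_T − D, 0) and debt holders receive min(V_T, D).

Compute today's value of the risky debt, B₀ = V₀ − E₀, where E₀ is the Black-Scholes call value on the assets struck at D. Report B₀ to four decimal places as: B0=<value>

B0=202.9995

d₁ = [ln(V₀/D) + (r + σ²/2)T] / (σ√T)
   = [ln(350.5980/216.2160) + (0.0269 + 0.5·0.1402²)·2.3271] / (0.1402·√2.3271)
   = [0.483362 + 0.085470] / 0.213873 = 2.659675
d₂ = d₁ − σ√T = 2.659675 − 0.213873 = 2.445802
N(d₁) = 0.996089,  N(d₂) = 0.992773,  e^(−rT) = 0.939320
E₀ = V₀·N(d₁) − D·e^(−rT)·N(d₂)
   = 350.5980·0.996089 − 216.2160·0.939320·0.992773 = 147.598527
B₀ = V₀ − E₀ = 350.5980 − 147.598527 = 202.999473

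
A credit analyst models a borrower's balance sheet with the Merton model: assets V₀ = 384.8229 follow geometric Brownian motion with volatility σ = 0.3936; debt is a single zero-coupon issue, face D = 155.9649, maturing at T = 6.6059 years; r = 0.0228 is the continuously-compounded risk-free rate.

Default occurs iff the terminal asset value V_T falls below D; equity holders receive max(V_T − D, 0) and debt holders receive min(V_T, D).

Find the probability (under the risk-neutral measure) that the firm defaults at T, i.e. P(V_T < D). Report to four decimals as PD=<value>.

PD=0.2960

d₁ = [ln(V₀/D) + (r + σ²/2)T] / (σ√T)
   = [ln(384.8229/155.9649) + (0.0228 + 0.5·0.3936²)·6.6059] / (0.3936·√6.6059)
   = [0.903152 + 0.662311] / 1.011629 = 1.547468
d₂ = d₁ − σ√T = 1.547468 − 1.011629 = 0.535840
risk-neutral PD = N(−d₂) = N(-0.535840) = 0.296035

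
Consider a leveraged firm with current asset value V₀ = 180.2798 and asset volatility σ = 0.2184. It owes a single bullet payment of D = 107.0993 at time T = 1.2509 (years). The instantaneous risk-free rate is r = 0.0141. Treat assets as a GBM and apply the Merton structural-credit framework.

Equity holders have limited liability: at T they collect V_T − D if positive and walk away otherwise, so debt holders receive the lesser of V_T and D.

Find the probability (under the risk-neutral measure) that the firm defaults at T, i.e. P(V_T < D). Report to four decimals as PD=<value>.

PD=0.0187

d₁ = [ln(V₀/D) + (r + σ²/2)T] / (σ√T)
   = [ln(180.2798/107.0993) + (0.0141 + 0.5·0.2184²)·1.2509] / (0.2184·√1.2509)
   = [0.520754 + 0.047471] / 0.244267 = 2.326248
d₂ = d₁ − σ√T = 2.326248 − 0.244267 = 2.081981
risk-neutral PD = N(−d₂) = N(-2.081981) = 0.018672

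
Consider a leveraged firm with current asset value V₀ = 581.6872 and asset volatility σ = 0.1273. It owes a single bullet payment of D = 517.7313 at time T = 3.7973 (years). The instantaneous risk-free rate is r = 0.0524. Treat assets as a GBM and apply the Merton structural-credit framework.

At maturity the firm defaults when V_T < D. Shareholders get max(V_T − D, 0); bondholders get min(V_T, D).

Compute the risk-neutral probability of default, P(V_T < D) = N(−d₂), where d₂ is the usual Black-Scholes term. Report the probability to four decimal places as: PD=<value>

PD=0.1256

d₁ = [ln(V₀/D) + (r + σ²/2)T] / (σ√T)
   = [ln(581.6872/517.7313) + (0.0524 + 0.5·0.1273²)·3.7973] / (0.1273·√3.7973)
   = [0.116476 + 0.229747] / 0.248065 = 1.395694
d₂ = d₁ − σ√T = 1.395694 − 0.248065 = 1.147629
risk-neutral PD = N(−d₂) = N(-1.147629) = 0.125561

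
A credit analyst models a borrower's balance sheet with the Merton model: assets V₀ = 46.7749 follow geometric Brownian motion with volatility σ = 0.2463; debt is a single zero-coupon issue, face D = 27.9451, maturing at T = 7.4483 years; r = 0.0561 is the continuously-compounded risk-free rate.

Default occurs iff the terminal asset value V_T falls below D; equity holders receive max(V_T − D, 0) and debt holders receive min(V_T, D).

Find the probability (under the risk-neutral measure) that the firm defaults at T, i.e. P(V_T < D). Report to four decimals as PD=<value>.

PD=0.1464

d₁ = [ln(V₀/D) + (r + σ²/2)T] / (σ√T)
   = [ln(46.7749/27.9451) + (0.0561 + 0.5·0.2463²)·7.4483] / (0.2463·√7.4483)
   = [0.515105 + 0.643770] / 0.672191 = 1.724025
d₂ = d₁ − σ√T = 1.724025 − 0.672191 = 1.051834
risk-neutral PD = N(−d₂) = N(-1.051834) = 0.146438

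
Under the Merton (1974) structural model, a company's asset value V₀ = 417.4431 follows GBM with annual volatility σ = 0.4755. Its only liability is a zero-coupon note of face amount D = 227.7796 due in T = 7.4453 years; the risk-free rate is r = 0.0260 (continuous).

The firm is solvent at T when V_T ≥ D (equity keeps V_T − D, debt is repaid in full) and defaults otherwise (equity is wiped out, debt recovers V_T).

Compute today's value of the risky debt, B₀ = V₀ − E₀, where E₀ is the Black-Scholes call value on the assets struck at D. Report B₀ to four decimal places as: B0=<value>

B0=134.3860

d₁ = [ln(V₀/D) + (r + σ²/2)T] / (σ√T)
   = [ln(417.4431/227.7796) + (0.0260 + 0.5·0.4755²)·7.4453] / (0.4755·√7.4453)
   = [0.605770 + 1.035270] / 1.297453 = 1.264816
d₂ = d₁ − σ√T = 1.264816 − 1.297453 = -0.032637
N(d₁) = 0.897031,  N(d₂) = 0.486982,  e^(−rT) = 0.824006
E₀ = V₀·N(d₁) − D·e^(−rT)·N(d₂)
   = 417.4431·0.897031 − 227.7796·0.824006·0.486982 = 283.057063
B₀ = V₀ − E₀ = 417.4431 − 283.057063 = 134.386037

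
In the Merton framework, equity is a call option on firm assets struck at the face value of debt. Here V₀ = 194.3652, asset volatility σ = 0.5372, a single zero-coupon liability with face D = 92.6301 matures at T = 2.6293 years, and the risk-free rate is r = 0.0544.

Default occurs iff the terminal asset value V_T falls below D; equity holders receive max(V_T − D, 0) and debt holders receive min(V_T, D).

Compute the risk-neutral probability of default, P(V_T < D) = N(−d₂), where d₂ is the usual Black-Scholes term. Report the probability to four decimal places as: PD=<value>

d₁ = [ln(V₀/D) + (r + σ²/2)T] / (σ√T)
   = [ln(194.3652/92.6301) + (0.0544 + 0.5·0.5372²)·2.6293] / (0.5372·√2.6293)
   = [0.741125 + 0.522421] / 0.871076 = 1.450557
d₂ = d₁ − σ√T = 1.450557 − 0.871076 = 0.579481
risk-neutral PD = N(−d₂) = N(-0.579481) = 0.281132

PD=0.2811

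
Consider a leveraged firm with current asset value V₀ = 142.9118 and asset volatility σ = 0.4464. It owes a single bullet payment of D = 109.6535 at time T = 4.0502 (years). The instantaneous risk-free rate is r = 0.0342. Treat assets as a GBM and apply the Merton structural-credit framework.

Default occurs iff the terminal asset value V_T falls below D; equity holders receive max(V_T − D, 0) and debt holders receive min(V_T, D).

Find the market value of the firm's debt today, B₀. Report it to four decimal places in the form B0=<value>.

d₁ = [ln(V₀/D) + (r + σ²/2)T] / (σ√T)
   = [ln(142.9118/109.6535) + (0.0342 + 0.5·0.4464²)·4.0502] / (0.4464·√4.0502)
   = [0.264902 + 0.542065] / 0.898385 = 0.898242
d₂ = d₁ − σ√T = 0.898242 − 0.898385 = -0.000143
N(d₁) = 0.815472,  N(d₂) = 0.499943,  e^(−rT) = 0.870649
E₀ = V₀·N(d₁) − D·e^(−rT)·N(d₂)
   = 142.9118·0.815472 − 109.6535·0.870649·0.499943 = 68.811141
B₀ = V₀ − E₀ = 142.9118 − 68.811141 = 74.100659

B0=74.1007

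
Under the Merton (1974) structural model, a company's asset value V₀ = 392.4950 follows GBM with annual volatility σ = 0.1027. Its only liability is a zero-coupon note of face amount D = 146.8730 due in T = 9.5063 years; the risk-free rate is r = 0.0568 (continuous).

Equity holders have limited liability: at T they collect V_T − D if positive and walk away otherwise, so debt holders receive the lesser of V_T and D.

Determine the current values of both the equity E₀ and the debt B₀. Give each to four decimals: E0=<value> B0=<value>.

d₁ = [ln(V₀/D) + (r + σ²/2)T] / (σ√T)
   = [ln(392.4950/146.8730) + (0.0568 + 0.5·0.1027²)·9.5063] / (0.1027·√9.5063)
   = [0.982956 + 0.590091] / 0.316648 = 4.967813
d₂ = d₁ − σ√T = 4.967813 − 0.316648 = 4.651166
N(d₁) = 1.000000,  N(d₂) = 0.999998,  e^(−rT) = 0.582773
E₀ = V₀·N(d₁) − D·e^(−rT)·N(d₂)
   = 392.4950·1.000000 − 146.8730·0.582773·0.999998 = 306.901416
B₀ = V₀ − E₀ = 392.4950 − 306.901416 = 85.593584

E0=306.9014 B0=85.5936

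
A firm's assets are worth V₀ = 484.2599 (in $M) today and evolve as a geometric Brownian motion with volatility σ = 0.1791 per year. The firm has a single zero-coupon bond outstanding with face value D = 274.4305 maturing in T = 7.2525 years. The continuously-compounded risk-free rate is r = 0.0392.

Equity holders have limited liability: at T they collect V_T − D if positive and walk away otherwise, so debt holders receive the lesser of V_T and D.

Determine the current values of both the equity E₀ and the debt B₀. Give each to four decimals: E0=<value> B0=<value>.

d₁ = [ln(V₀/D) + (r + σ²/2)T] / (σ√T)
   = [ln(484.2599/274.4305) + (0.0392 + 0.5·0.1791²)·7.2525] / (0.1791·√7.2525)
   = [0.567924 + 0.400617] / 0.482325 = 2.008067
d₂ = d₁ − σ√T = 2.008067 − 0.482325 = 1.525742
N(d₁) = 0.977682,  N(d₂) = 0.936463,  e^(−rT) = 0.752542
E₀ = V₀·N(d₁) − D·e^(−rT)·N(d₂)
   = 484.2599·0.977682 − 274.4305·0.752542·0.936463 = 280.053274
B₀ = V₀ − E₀ = 484.2599 − 280.053274 = 204.206626

E0=280.0533 B0=204.2066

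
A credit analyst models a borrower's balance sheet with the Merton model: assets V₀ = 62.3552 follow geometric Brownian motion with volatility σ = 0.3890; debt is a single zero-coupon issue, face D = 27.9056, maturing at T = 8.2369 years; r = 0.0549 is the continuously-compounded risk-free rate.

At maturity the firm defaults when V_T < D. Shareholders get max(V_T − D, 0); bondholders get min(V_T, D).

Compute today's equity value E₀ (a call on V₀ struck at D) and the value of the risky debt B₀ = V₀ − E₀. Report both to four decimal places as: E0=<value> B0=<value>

E0=46.7899 B0=15.5653

d₁ = [ln(V₀/D) + (r + σ²/2)T] / (σ√T)
   = [ln(62.3552/27.9056) + (0.0549 + 0.5·0.3890²)·8.2369] / (0.3890·√8.2369)
   = [0.804020 + 1.075414] / 1.116430 = 1.683432
d₂ = d₁ − σ√T = 1.683432 − 1.116430 = 0.567002
N(d₁) = 0.953854,  N(d₂) = 0.714643,  e^(−rT) = 0.636223
E₀ = V₀·N(d₁) − D·e^(−rT)·N(d₂)
   = 62.3552·0.953854 − 27.9056·0.636223·0.714643 = 46.789854
B₀ = V₀ − E₀ = 62.3552 − 46.789854 = 15.565346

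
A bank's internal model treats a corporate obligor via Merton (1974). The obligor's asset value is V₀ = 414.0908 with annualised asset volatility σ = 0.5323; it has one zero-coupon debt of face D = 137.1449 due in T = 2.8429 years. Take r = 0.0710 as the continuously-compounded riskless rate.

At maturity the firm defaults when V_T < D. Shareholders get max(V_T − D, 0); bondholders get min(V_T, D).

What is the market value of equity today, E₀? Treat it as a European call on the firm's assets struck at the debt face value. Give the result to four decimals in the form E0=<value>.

d₁ = [ln(V₀/D) + (r + σ²/2)T] / (σ√T)
   = [ln(414.0908/137.1449) + (0.0710 + 0.5·0.5323²)·2.8429] / (0.5323·√2.8429)
   = [1.105047 + 0.604604] / 0.897506 = 1.904892
d₂ = d₁ − σ√T = 1.904892 − 0.897506 = 1.007386
N(d₁) = 0.971603,  N(d₂) = 0.843125,  e^(−rT) = 0.817221
E₀ = V₀·N(d₁) − D·e^(−rT)·N(d₂)
   = 414.0908·0.971603 − 137.1449·0.817221·0.843125 = 307.836309

E0=307.8363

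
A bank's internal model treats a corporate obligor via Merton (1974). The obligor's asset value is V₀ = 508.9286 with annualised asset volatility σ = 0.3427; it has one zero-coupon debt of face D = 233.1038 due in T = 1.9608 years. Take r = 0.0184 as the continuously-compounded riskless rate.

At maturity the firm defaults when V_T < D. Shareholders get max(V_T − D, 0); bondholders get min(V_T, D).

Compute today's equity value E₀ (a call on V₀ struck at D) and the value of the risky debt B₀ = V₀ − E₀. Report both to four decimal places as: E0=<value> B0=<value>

d₁ = [ln(V₀/D) + (r + σ²/2)T] / (σ√T)
   = [ln(508.9286/233.1038) + (0.0184 + 0.5·0.3427²)·1.9608] / (0.3427·√1.9608)
   = [0.780824 + 0.151220] / 0.479878 = 1.942252
d₂ = d₁ − σ√T = 1.942252 − 0.479878 = 1.462374
N(d₁) = 0.973947,  N(d₂) = 0.928181,  e^(−rT) = 0.964564
E₀ = V₀·N(d₁) − D·e^(−rT)·N(d₂)
   = 508.9286·0.973947 − 233.1038·0.964564·0.928181 = 286.973838
B₀ = V₀ − E₀ = 508.9286 − 286.973838 = 221.954762

E0=286.9738 B0=221.9548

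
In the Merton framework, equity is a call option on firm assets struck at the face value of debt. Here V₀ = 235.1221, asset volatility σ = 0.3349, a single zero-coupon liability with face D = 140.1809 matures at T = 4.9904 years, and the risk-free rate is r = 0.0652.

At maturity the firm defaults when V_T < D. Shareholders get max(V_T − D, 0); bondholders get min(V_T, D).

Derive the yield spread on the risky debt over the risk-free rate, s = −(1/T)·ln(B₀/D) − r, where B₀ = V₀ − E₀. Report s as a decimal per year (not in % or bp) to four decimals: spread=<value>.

spread=0.0147

d₁ = [ln(V₀/D) + (r + σ²/2)T] / (σ√T)
   = [ln(235.1221/140.1809) + (0.0652 + 0.5·0.3349²)·4.9904] / (0.3349·√4.9904)
   = [0.517171 + 0.605231] / 0.748140 = 1.500257
d₂ = d₁ − σ√T = 1.500257 − 0.748140 = 0.752117
N(d₁) = 0.933226,  N(d₂) = 0.774010,  e^(−rT) = 0.722257
E₀ = V₀·N(d₁) − D·e^(−rT)·N(d₂)
   = 235.1221·0.933226 − 140.1809·0.722257·0.774010 = 141.056186
B₀ = V₀ − E₀ = 235.1221 − 141.056186 = 94.065914
spread = −(1/T)·ln(B₀/D) − r = −(1/4.9904)·ln(94.065914/140.1809) − 0.0652 = 0.01474108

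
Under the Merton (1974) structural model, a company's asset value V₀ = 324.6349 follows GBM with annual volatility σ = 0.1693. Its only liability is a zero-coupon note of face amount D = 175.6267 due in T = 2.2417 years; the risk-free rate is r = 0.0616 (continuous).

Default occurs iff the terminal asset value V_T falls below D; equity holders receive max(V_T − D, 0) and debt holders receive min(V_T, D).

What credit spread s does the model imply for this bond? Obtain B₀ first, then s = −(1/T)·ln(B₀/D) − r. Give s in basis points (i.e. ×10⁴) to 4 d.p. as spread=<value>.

spread=0.6988

d₁ = [ln(V₀/D) + (r + σ²/2)T] / (σ√T)
   = [ln(324.6349/175.6267) + (0.0616 + 0.5·0.1693²)·2.2417] / (0.1693·√2.2417)
   = [0.614340 + 0.170215] / 0.253481 = 3.095123
d₂ = d₁ − σ√T = 3.095123 − 0.253481 = 2.841642
N(d₁) = 0.999016,  N(d₂) = 0.997756,  e^(−rT) = 0.871021
E₀ = V₀·N(d₁) − D·e^(−rT)·N(d₂)
   = 324.6349·0.999016 − 175.6267·0.871021·0.997756 = 171.684244
B₀ = V₀ − E₀ = 324.6349 − 171.684244 = 152.950656
spread = −(1/T)·ln(B₀/D) − r = −(1/2.2417)·ln(152.950656/175.6267) − 0.0616 = 0.00006988
in basis points: 0.00006988 × 10⁴ = 0.6988 bp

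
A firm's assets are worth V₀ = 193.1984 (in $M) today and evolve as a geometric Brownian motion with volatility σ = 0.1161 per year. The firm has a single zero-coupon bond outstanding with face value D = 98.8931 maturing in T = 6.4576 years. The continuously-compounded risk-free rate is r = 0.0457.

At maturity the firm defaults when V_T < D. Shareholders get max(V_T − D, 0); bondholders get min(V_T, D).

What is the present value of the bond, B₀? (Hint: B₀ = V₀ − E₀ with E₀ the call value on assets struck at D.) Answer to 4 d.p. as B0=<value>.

B0=73.6158

d₁ = [ln(V₀/D) + (r + σ²/2)T] / (σ√T)
   = [ln(193.1984/98.8931) + (0.0457 + 0.5·0.1161²)·6.4576] / (0.1161·√6.4576)
   = [0.669678 + 0.338634] / 0.295031 = 3.417647
d₂ = d₁ − σ√T = 3.417647 − 0.295031 = 3.122616
N(d₁) = 0.999684,  N(d₂) = 0.999104,  e^(−rT) = 0.744448
E₀ = V₀·N(d₁) − D·e^(−rT)·N(d₂)
   = 193.1984·0.999684 − 98.8931·0.744448·0.999104 = 119.582599
B₀ = V₀ − E₀ = 193.1984 − 119.582599 = 73.615801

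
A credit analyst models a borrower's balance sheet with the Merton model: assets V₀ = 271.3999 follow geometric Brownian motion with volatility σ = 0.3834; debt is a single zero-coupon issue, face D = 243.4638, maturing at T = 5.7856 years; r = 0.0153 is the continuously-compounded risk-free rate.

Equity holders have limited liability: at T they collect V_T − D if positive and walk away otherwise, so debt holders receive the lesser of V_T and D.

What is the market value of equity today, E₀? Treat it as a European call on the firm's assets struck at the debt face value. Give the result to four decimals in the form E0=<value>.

d₁ = [ln(V₀/D) + (r + σ²/2)T] / (σ√T)
   = [ln(271.3999/243.4638) + (0.0153 + 0.5·0.3834²)·5.7856] / (0.3834·√5.7856)
   = [0.108625 + 0.513748] / 0.922203 = 0.674877
d₂ = d₁ − σ√T = 0.674877 − 0.922203 = -0.247325
N(d₁) = 0.750123,  N(d₂) = 0.402328,  e^(−rT) = 0.915285
E₀ = V₀·N(d₁) − D·e^(−rT)·N(d₂)
   = 271.3999·0.750123 − 243.4638·0.915285·0.402328 = 113.929002

E0=113.9290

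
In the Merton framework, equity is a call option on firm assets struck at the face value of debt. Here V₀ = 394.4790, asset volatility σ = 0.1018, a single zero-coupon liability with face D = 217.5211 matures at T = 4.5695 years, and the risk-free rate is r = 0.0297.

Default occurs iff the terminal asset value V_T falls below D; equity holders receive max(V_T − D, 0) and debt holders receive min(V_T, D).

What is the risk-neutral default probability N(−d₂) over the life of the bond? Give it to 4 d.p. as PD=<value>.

d₁ = [ln(V₀/D) + (r + σ²/2)T] / (σ√T)
   = [ln(394.4790/217.5211) + (0.0297 + 0.5·0.1018²)·4.5695] / (0.1018·√4.5695)
   = [0.595270 + 0.159392] / 0.217612 = 3.467929
d₂ = d₁ − σ√T = 3.467929 − 0.217612 = 3.250317
risk-neutral PD = N(−d₂) = N(-3.250317) = 0.000576

PD=0.0006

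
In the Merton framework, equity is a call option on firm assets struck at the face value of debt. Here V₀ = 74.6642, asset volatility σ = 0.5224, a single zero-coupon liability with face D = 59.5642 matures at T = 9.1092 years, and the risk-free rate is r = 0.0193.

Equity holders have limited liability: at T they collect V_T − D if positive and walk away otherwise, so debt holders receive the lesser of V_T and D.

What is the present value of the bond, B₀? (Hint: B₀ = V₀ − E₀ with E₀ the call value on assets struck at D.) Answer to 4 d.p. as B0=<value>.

d₁ = [ln(V₀/D) + (r + σ²/2)T] / (σ√T)
   = [ln(74.6642/59.5642) + (0.0193 + 0.5·0.5224²)·9.1092] / (0.5224·√9.1092)
   = [0.225946 + 1.418766] / 1.576679 = 1.043149
d₂ = d₁ − σ√T = 1.043149 − 1.576679 = -0.533530
N(d₁) = 0.851560,  N(d₂) = 0.296834,  e^(−rT) = 0.838779
E₀ = V₀·N(d₁) − D·e^(−rT)·N(d₂)
   = 74.6642·0.851560 − 59.5642·0.838779·0.296834 = 48.750915
B₀ = V₀ − E₀ = 74.6642 − 48.750915 = 25.913285

B0=25.9133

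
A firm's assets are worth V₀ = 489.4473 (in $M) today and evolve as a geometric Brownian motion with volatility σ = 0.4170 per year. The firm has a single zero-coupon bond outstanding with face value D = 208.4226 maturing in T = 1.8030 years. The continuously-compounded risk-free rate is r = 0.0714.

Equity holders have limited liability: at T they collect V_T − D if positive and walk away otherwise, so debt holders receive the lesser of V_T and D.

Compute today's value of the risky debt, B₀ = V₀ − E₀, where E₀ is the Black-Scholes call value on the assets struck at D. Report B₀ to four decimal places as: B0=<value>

d₁ = [ln(V₀/D) + (r + σ²/2)T] / (σ√T)
   = [ln(489.4473/208.4226) + (0.0714 + 0.5·0.4170²)·1.8030] / (0.4170·√1.8030)
   = [0.853709 + 0.285495] / 0.559930 = 2.034547
d₂ = d₁ − σ√T = 2.034547 − 0.559930 = 1.474616
N(d₁) = 0.979052,  N(d₂) = 0.929842,  e^(−rT) = 0.879208
E₀ = V₀·N(d₁) − D·e^(−rT)·N(d₂)
   = 489.4473·0.979052 − 208.4226·0.879208·0.929842 = 308.803691
B₀ = V₀ − E₀ = 489.4473 − 308.803691 = 180.643609

B0=180.6436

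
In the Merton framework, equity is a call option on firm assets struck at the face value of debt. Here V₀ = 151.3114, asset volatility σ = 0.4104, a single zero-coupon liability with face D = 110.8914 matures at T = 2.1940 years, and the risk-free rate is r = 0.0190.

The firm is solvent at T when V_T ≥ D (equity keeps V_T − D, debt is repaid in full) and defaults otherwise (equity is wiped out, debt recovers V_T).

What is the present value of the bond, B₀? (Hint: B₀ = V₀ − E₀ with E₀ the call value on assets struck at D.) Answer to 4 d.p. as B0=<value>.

d₁ = [ln(V₀/D) + (r + σ²/2)T] / (σ√T)
   = [ln(151.3114/110.8914) + (0.0190 + 0.5·0.4104²)·2.1940] / (0.4104·√2.1940)
   = [0.310789 + 0.226452] / 0.607891 = 0.883777
d₂ = d₁ − σ√T = 0.883777 − 0.607891 = 0.275887
N(d₁) = 0.811592,  N(d₂) = 0.608682,  e^(−rT) = 0.959171
E₀ = V₀·N(d₁) − D·e^(−rT)·N(d₂)
   = 151.3114·0.811592 − 110.8914·0.959171·0.608682 = 58.061320
B₀ = V₀ − E₀ = 151.3114 − 58.061320 = 93.250080

B0=93.2501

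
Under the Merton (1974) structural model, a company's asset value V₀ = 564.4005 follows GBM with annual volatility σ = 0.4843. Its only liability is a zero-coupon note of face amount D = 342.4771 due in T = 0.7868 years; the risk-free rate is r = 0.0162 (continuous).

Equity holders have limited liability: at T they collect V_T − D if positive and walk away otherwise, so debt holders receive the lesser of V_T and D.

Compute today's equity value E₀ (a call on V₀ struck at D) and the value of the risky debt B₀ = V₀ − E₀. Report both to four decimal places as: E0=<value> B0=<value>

d₁ = [ln(V₀/D) + (r + σ²/2)T] / (σ√T)
   = [ln(564.4005/342.4771) + (0.0162 + 0.5·0.4843²)·0.7868] / (0.4843·√0.7868)
   = [0.499559 + 0.105017] / 0.429583 = 1.407357
d₂ = d₁ − σ√T = 1.407357 − 0.429583 = 0.977775
N(d₁) = 0.920339,  N(d₂) = 0.835907,  e^(−rT) = 0.987335
E₀ = V₀·N(d₁) − D·e^(−rT)·N(d₂)
   = 564.4005·0.920339 − 342.4771·0.987335·0.835907 = 236.786696
B₀ = V₀ − E₀ = 564.4005 − 236.786696 = 327.613804

E0=236.7867 B0=327.6138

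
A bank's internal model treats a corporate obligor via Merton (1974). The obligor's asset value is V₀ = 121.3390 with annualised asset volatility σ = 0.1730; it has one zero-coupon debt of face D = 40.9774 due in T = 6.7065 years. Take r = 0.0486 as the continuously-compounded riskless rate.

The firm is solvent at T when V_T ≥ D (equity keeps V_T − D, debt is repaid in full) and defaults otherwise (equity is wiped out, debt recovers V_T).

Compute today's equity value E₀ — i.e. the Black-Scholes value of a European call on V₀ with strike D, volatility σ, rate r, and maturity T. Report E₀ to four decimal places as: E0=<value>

E0=91.7652

d₁ = [ln(V₀/D) + (r + σ²/2)T] / (σ√T)
   = [ln(121.3390/40.9774) + (0.0486 + 0.5·0.1730²)·6.7065] / (0.1730·√6.7065)
   = [1.085568 + 0.426295] / 0.448017 = 3.374569
d₂ = d₁ − σ√T = 3.374569 − 0.448017 = 2.926553
N(d₁) = 0.999630,  N(d₂) = 0.998286,  e^(−rT) = 0.721851
E₀ = V₀·N(d₁) − D·e^(−rT)·N(d₂)
   = 121.3390·0.999630 − 40.9774·0.721851·0.998286 = 91.765241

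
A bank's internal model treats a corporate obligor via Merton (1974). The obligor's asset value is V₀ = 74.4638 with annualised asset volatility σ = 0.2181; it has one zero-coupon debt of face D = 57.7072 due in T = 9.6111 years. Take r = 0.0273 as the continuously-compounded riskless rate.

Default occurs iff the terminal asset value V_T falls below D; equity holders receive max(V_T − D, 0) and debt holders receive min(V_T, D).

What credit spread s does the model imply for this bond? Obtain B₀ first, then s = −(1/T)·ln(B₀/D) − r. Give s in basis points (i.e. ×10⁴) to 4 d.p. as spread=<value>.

d₁ = [ln(V₀/D) + (r + σ²/2)T] / (σ√T)
   = [ln(74.4638/57.7072) + (0.0273 + 0.5·0.2181²)·9.6111] / (0.2181·√9.6111)
   = [0.254931 + 0.490972] / 0.676149 = 1.103164
d₂ = d₁ − σ√T = 1.103164 − 0.676149 = 0.427015
N(d₁) = 0.865022,  N(d₂) = 0.665316,  e^(−rT) = 0.769216
E₀ = V₀·N(d₁) − D·e^(−rT)·N(d₂)
   = 74.4638·0.865022 − 57.7072·0.769216·0.665316 = 34.879906
B₀ = V₀ − E₀ = 74.4638 − 34.879906 = 39.583894
spread = −(1/T)·ln(B₀/D) − r = −(1/9.6111)·ln(39.583894/57.7072) − 0.0273 = 0.01192128
in basis points: 0.01192128 × 10⁴ = 119.2128 bp

spread=119.2128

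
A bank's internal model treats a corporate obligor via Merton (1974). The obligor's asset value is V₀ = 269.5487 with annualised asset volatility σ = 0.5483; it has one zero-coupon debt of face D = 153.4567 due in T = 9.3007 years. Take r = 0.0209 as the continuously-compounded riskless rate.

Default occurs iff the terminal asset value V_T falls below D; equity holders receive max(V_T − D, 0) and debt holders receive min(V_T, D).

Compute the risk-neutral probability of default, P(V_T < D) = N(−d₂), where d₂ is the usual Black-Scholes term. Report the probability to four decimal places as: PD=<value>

d₁ = [ln(V₀/D) + (r + σ²/2)T] / (σ√T)
   = [ln(269.5487/153.4567) + (0.0209 + 0.5·0.5483²)·9.3007] / (0.5483·√9.3007)
   = [0.563331 + 1.592433] / 1.672153 = 1.289214
d₂ = d₁ − σ√T = 1.289214 − 1.672153 = -0.382939
risk-neutral PD = N(−d₂) = N(0.382939) = 0.649118

PD=0.6491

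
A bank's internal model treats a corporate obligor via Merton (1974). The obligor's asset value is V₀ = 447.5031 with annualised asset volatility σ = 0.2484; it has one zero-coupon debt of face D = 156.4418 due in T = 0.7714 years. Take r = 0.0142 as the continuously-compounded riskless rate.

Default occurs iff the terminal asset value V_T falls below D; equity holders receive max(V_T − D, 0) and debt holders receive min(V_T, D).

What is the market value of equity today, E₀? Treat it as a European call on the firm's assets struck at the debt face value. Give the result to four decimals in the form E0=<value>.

E0=292.7656

d₁ = [ln(V₀/D) + (r + σ²/2)T] / (σ√T)
   = [ln(447.5031/156.4418) + (0.0142 + 0.5·0.2484²)·0.7714] / (0.2484·√0.7714)
   = [1.050999 + 0.034753] / 0.218168 = 4.976674
d₂ = d₁ − σ√T = 4.976674 − 0.218168 = 4.758506
N(d₁) = 1.000000,  N(d₂) = 0.999999,  e^(−rT) = 0.989106
E₀ = V₀·N(d₁) − D·e^(−rT)·N(d₂)
   = 447.5031·1.000000 − 156.4418·0.989106·0.999999 = 292.765600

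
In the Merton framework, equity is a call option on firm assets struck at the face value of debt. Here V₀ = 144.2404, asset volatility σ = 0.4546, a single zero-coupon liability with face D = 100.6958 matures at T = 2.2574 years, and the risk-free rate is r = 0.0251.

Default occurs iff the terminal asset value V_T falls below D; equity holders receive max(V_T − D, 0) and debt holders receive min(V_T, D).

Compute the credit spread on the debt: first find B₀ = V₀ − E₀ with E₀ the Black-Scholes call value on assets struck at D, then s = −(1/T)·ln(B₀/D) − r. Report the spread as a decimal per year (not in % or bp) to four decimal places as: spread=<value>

spread=0.0645

d₁ = [ln(V₀/D) + (r + σ²/2)T] / (σ√T)
   = [ln(144.2404/100.6958) + (0.0251 + 0.5·0.4546²)·2.2574] / (0.4546·√2.2574)
   = [0.359377 + 0.289919] / 0.683020 = 0.950625
d₂ = d₁ − σ√T = 0.950625 − 0.683020 = 0.267605
N(d₁) = 0.829103,  N(d₂) = 0.605498,  e^(−rT) = 0.944915
E₀ = V₀·N(d₁) − D·e^(−rT)·N(d₂)
   = 144.2404·0.829103 − 100.6958·0.944915·0.605498 = 61.977592
B₀ = V₀ − E₀ = 144.2404 − 61.977592 = 82.262808
spread = −(1/T)·ln(B₀/D) − r = −(1/2.2574)·ln(82.262808/100.6958) − 0.0251 = 0.06446543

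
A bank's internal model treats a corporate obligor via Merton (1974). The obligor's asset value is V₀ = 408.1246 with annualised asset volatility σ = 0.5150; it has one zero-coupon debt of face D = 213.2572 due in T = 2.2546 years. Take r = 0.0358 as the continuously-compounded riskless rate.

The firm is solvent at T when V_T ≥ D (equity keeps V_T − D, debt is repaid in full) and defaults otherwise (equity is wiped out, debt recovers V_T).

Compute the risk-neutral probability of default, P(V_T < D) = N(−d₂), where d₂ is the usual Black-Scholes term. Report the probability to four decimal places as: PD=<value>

PD=0.2887

d₁ = [ln(V₀/D) + (r + σ²/2)T] / (σ√T)
   = [ln(408.1246/213.2572) + (0.0358 + 0.5·0.5150²)·2.2546] / (0.5150·√2.2546)
   = [0.649074 + 0.379703] / 0.773289 = 1.330390
d₂ = d₁ − σ√T = 1.330390 − 0.773289 = 0.557101
risk-neutral PD = N(−d₂) = N(-0.557101) = 0.288729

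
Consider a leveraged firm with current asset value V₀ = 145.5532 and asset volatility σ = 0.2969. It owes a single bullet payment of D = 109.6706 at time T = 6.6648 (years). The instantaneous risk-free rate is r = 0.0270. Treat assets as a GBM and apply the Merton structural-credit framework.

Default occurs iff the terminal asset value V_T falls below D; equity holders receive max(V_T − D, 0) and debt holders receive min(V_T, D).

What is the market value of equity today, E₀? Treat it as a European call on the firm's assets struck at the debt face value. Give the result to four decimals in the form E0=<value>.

E0=68.2007

d₁ = [ln(V₀/D) + (r + σ²/2)T] / (σ√T)
   = [ln(145.5532/109.6706) + (0.0270 + 0.5·0.2969²)·6.6648] / (0.2969·√6.6648)
   = [0.283060 + 0.473699] / 0.766485 = 0.987312
d₂ = d₁ − σ√T = 0.987312 − 0.766485 = 0.220826
N(d₁) = 0.838255,  N(d₂) = 0.587386,  e^(−rT) = 0.835312
E₀ = V₀·N(d₁) − D·e^(−rT)·N(d₂)
   = 145.5532·0.838255 − 109.6706·0.835312·0.587386 = 68.200723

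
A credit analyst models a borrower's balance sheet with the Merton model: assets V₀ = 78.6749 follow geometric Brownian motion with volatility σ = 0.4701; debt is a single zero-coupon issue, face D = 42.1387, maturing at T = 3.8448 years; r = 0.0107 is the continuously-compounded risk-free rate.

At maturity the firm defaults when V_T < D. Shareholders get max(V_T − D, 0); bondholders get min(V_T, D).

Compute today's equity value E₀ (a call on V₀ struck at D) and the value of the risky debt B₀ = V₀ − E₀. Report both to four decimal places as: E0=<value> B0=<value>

d₁ = [ln(V₀/D) + (r + σ²/2)T] / (σ√T)
   = [ln(78.6749/42.1387) + (0.0107 + 0.5·0.4701²)·3.8448] / (0.4701·√3.8448)
   = [0.624358 + 0.465978] / 0.921780 = 1.182860
d₂ = d₁ − σ√T = 1.182860 − 0.921780 = 0.261080
N(d₁) = 0.881568,  N(d₂) = 0.602985,  e^(−rT) = 0.959695
E₀ = V₀·N(d₁) − D·e^(−rT)·N(d₂)
   = 78.6749·0.881568 − 42.1387·0.959695·0.602985 = 44.972357
B₀ = V₀ − E₀ = 78.6749 − 44.972357 = 33.702543

E0=44.9724 B0=33.7025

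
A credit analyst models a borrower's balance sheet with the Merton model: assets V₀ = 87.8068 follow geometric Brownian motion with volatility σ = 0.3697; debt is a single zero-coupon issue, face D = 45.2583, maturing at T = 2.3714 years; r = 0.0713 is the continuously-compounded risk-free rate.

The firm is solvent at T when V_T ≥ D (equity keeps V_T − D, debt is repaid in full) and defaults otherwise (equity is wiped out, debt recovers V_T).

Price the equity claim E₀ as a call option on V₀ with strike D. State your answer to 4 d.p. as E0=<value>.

E0=50.6142

d₁ = [ln(V₀/D) + (r + σ²/2)T] / (σ√T)
   = [ln(87.8068/45.2583) + (0.0713 + 0.5·0.3697²)·2.3714] / (0.3697·√2.3714)
   = [0.662753 + 0.331140] / 0.569314 = 1.745773
d₂ = d₁ − σ√T = 1.745773 − 0.569314 = 1.176459
N(d₁) = 0.959575,  N(d₂) = 0.880294,  e^(−rT) = 0.844441
E₀ = V₀·N(d₁) − D·e^(−rT)·N(d₂)
   = 87.8068·0.959575 − 45.2583·0.844441·0.880294 = 50.614152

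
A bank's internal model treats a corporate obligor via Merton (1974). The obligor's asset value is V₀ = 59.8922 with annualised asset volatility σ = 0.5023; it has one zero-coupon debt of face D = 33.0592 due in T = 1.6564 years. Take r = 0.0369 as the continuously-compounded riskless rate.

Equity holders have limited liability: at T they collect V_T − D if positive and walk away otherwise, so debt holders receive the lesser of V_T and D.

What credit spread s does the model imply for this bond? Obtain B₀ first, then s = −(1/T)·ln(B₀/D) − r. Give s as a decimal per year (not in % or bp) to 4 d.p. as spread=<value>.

d₁ = [ln(V₀/D) + (r + σ²/2)T] / (σ√T)
   = [ln(59.8922/33.0592) + (0.0369 + 0.5·0.5023²)·1.6564] / (0.5023·√1.6564)
   = [0.594246 + 0.270080] / 0.646466 = 1.337002
d₂ = d₁ − σ√T = 1.337002 − 0.646466 = 0.690536
N(d₁) = 0.909389,  N(d₂) = 0.755071,  e^(−rT) = 0.940709
E₀ = V₀·N(d₁) − D·e^(−rT)·N(d₂)
   = 59.8922·0.909389 − 33.0592·0.940709·0.755071 = 30.983272
B₀ = V₀ − E₀ = 59.8922 − 30.983272 = 28.908928
spread = −(1/T)·ln(B₀/D) − r = −(1/1.6564)·ln(28.908928/33.0592) − 0.0369 = 0.04408854

spread=0.0441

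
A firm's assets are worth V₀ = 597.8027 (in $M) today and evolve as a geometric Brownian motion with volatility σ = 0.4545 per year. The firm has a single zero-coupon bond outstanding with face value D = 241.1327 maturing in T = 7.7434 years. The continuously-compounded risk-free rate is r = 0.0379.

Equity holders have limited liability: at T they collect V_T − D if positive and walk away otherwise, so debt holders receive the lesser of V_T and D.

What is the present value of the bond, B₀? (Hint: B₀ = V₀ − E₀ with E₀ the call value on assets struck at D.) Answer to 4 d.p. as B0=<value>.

B0=146.2543

d₁ = [ln(V₀/D) + (r + σ²/2)T] / (σ√T)
   = [ln(597.8027/241.1327) + (0.0379 + 0.5·0.4545²)·7.7434] / (0.4545·√7.7434)
   = [0.907913 + 1.093253] / 1.264736 = 1.582280
d₂ = d₁ − σ√T = 1.582280 − 1.264736 = 0.317545
N(d₁) = 0.943207,  N(d₂) = 0.624585,  e^(−rT) = 0.745668
E₀ = V₀·N(d₁) − D·e^(−rT)·N(d₂)
   = 597.8027·0.943207 − 241.1327·0.745668·0.624585 = 451.548377
B₀ = V₀ − E₀ = 597.8027 − 451.548377 = 146.254323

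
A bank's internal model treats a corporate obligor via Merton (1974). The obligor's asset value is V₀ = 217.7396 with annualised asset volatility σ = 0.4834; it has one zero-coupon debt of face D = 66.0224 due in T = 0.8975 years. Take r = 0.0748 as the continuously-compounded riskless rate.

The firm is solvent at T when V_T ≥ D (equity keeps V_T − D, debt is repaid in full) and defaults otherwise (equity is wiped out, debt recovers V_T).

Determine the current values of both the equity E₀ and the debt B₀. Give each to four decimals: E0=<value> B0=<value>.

E0=156.0503 B0=61.6893

d₁ = [ln(V₀/D) + (r + σ²/2)T] / (σ√T)
   = [ln(217.7396/66.0224) + (0.0748 + 0.5·0.4834²)·0.8975] / (0.4834·√0.8975)
   = [1.193306 + 0.171995] / 0.457956 = 2.981291
d₂ = d₁ − σ√T = 2.981291 − 0.457956 = 2.523335
N(d₁) = 0.998565,  N(d₂) = 0.994188,  e^(−rT) = 0.935071
E₀ = V₀·N(d₁) − D·e^(−rT)·N(d₂)
   = 217.7396·0.998565 − 66.0224·0.935071·0.994188 = 156.050315
B₀ = V₀ − E₀ = 217.7396 − 156.050315 = 61.689285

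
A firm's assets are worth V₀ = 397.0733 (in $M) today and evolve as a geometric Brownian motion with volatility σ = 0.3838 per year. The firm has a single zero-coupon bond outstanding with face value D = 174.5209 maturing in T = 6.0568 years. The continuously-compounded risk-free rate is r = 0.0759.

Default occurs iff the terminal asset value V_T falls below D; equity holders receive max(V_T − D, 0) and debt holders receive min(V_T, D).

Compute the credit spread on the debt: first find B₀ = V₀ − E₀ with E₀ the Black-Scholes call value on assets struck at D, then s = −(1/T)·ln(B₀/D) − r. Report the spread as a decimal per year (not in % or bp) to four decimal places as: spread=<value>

spread=0.0114

d₁ = [ln(V₀/D) + (r + σ²/2)T] / (σ√T)
   = [ln(397.0733/174.5209) + (0.0759 + 0.5·0.3838²)·6.0568] / (0.3838·√6.0568)
   = [0.822076 + 0.905802] / 0.944554 = 1.829307
d₂ = d₁ − σ√T = 1.829307 − 0.944554 = 0.884753
N(d₁) = 0.966323,  N(d₂) = 0.811855,  e^(−rT) = 0.631466
E₀ = V₀·N(d₁) − D·e^(−rT)·N(d₂)
   = 397.0733·0.966323 − 174.5209·0.631466·0.811855 = 294.231430
B₀ = V₀ − E₀ = 397.0733 − 294.231430 = 102.841870
spread = −(1/T)·ln(B₀/D) − r = −(1/6.0568)·ln(102.841870/174.5209) − 0.0759 = 0.01141540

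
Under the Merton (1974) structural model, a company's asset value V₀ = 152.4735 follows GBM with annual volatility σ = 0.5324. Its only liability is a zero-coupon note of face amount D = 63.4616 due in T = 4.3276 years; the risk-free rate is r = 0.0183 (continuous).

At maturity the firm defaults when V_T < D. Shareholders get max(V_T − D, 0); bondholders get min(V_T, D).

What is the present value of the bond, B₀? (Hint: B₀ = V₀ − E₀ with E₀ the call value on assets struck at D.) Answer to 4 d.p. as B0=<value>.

d₁ = [ln(V₀/D) + (r + σ²/2)T] / (σ√T)
   = [ln(152.4735/63.4616) + (0.0183 + 0.5·0.5324²)·4.3276] / (0.5324·√4.3276)
   = [0.876556 + 0.692524] / 1.107546 = 1.416718
d₂ = d₁ − σ√T = 1.416718 − 1.107546 = 0.309172
N(d₁) = 0.921717,  N(d₂) = 0.621405,  e^(−rT) = 0.923860
E₀ = V₀·N(d₁) − D·e^(−rT)·N(d₂)
   = 152.4735·0.921717 − 63.4616·0.923860·0.621405 = 104.104739
B₀ = V₀ − E₀ = 152.4735 − 104.104739 = 48.368761

B0=48.3688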